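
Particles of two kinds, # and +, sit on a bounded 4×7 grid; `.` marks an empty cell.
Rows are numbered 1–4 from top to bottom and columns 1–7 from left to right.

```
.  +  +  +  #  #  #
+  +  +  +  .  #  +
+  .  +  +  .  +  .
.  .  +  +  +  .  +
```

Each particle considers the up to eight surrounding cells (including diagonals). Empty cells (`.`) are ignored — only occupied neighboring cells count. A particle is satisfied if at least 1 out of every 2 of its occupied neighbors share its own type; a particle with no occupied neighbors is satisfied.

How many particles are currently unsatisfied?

Row 1: (1,2)+ 4/4 ✓ · (1,3)+ 5/5 ✓ · (1,4)+ 3/4 ✓ · (1,5)# 2/4 ✓ · (1,6)# 3/4 ✓ · (1,7)# 2/3 ✓
Row 2: (2,1)+ 3/3 ✓ · (2,2)+ 6/6 ✓ · (2,3)+ 7/7 ✓ · (2,4)+ 5/6 ✓ · (2,6)# 3/5 ✓ · (2,7)+ 1/4 ✗
Row 3: (3,1)+ 2/2 ✓ · (3,3)+ 6/6 ✓ · (3,4)+ 6/6 ✓ · (3,6)+ 3/4 ✓
Row 4: (4,3)+ 3/3 ✓ · (4,4)+ 4/4 ✓ · (4,5)+ 3/3 ✓ · (4,7)+ 1/1 ✓
Unsatisfied: (2,7) — 1 in total.

1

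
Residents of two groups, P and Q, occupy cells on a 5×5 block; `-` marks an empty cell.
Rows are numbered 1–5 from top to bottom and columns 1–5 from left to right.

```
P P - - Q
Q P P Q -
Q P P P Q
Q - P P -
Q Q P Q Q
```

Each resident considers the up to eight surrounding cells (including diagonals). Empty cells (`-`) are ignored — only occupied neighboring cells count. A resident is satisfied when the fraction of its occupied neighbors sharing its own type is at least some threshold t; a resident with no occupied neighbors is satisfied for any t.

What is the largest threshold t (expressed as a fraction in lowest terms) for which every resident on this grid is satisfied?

1/5

Row 1: (1,1)P 2/3 · (1,2)P 3/4 · (1,5)Q 1/1
Row 2: (2,1)Q 1/5 · (2,2)P 5/7 · (2,3)P 5/6 · (2,4)Q 2/5
Row 3: (3,1)Q 2/4 · (3,2)P 4/7 · (3,3)P 6/7 · (3,4)P 4/6 · (3,5)Q 1/3
Row 4: (4,1)Q 3/4 · (4,3)P 5/7 · (4,4)P 4/7
Row 5: (5,1)Q 2/2 · (5,2)Q 2/4 · (5,3)P 2/4 · (5,4)Q 1/4 · (5,5)Q 1/2
The smallest same-type fraction is 1/5 at (2,1), which reduces to 1/5. Any threshold above that leaves this resident unsatisfied.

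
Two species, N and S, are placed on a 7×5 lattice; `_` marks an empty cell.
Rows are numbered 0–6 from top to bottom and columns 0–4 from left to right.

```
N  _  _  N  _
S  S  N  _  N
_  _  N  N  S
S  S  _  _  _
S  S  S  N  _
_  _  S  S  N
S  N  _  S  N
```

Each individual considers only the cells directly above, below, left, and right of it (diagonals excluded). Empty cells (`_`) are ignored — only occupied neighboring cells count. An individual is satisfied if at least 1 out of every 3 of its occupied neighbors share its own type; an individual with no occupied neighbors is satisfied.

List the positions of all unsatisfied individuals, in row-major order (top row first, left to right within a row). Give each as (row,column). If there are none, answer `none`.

Row 0: (0,0)N 0/1 unhappy · (0,3)N 0/0 ok
Row 1: (1,0)S 1/2 ok · (1,1)S 1/2 ok · (1,2)N 1/2 ok · (1,4)N 0/1 unhappy
Row 2: (2,2)N 2/2 ok · (2,3)N 1/2 ok · (2,4)S 0/2 unhappy
Row 3: (3,0)S 2/2 ok · (3,1)S 2/2 ok
Row 4: (4,0)S 2/2 ok · (4,1)S 3/3 ok · (4,2)S 2/3 ok · (4,3)N 0/2 unhappy
Row 5: (5,2)S 2/2 ok · (5,3)S 2/4 ok · (5,4)N 1/2 ok
Row 6: (6,0)S 0/1 unhappy · (6,1)N 0/1 unhappy · (6,3)S 1/2 ok · (6,4)N 1/2 ok

(0,0), (1,4), (2,4), (4,3), (6,0), (6,1)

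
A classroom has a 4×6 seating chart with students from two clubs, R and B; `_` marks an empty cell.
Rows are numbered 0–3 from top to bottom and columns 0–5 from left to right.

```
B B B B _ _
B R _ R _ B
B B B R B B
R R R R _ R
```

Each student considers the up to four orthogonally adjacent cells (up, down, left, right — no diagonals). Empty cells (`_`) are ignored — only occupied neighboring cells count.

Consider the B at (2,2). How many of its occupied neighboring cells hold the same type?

1

Occupied neighbors of (2,2): (3,2)=R, (2,1)=B, (2,3)=R.
Same type (B): 1 of 3.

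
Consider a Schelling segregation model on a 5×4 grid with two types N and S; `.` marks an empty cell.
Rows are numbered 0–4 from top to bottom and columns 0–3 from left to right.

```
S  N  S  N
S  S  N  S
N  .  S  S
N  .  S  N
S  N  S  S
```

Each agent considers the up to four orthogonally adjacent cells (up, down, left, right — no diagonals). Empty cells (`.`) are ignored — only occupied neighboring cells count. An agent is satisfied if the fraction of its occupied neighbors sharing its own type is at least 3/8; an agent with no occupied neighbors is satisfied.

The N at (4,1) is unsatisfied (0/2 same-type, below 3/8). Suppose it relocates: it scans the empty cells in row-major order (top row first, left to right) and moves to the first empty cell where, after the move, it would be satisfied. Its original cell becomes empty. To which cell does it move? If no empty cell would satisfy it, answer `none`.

Vacating (4,1). Empty cells in order:
  (2,1): 1/3 same-type → still unsatisfied.
  (3,1): 1/2 same-type → satisfied — stop here.

(3,1)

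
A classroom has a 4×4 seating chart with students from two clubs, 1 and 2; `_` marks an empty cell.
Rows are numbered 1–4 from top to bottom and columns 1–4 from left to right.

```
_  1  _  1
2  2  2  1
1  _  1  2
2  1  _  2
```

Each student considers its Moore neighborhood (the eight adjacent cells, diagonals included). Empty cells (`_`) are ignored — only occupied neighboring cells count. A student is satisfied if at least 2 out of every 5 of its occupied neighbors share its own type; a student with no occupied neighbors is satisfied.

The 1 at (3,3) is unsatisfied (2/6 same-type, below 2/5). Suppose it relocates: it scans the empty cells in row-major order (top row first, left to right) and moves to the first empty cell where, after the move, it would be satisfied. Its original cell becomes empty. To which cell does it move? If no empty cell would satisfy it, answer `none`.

(1,3)

Vacating (3,3). Empty cells in order:
  (1,1): 1/3 same-type → still unsatisfied.
  (1,3): 3/5 same-type → satisfied — stop here.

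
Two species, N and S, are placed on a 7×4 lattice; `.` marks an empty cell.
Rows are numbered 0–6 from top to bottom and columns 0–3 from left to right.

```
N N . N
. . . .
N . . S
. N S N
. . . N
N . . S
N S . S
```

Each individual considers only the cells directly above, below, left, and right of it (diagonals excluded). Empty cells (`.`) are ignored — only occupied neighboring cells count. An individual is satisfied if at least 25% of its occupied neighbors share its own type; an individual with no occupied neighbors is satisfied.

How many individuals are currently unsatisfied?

Row 0: (0,0)N 1/1 ✓ · (0,1)N 1/1 ✓ · (0,3)N 0/0 ✓
Row 2: (2,0)N 0/0 ✓ · (2,3)S 0/1 ✗
Row 3: (3,1)N 0/1 ✗ · (3,2)S 0/2 ✗ · (3,3)N 1/3 ✓
Row 4: (4,3)N 1/2 ✓
Row 5: (5,0)N 1/1 ✓ · (5,3)S 1/2 ✓
Row 6: (6,0)N 1/2 ✓ · (6,1)S 0/1 ✗ · (6,3)S 1/1 ✓
Unsatisfied: (2,3), (3,1), (3,2), (6,1) — 4 in total.

4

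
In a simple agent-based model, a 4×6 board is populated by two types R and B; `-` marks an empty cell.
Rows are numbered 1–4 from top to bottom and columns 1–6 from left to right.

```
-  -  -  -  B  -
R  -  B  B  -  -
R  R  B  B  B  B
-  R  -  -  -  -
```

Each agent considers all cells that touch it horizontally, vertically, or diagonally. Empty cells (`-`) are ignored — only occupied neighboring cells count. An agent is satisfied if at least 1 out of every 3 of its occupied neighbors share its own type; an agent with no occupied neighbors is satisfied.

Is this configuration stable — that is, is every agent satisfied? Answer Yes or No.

Yes

Row 1: (1,5)B 1/1 ok
Row 2: (2,1)R 2/2 ok · (2,3)B 3/4 ok · (2,4)B 5/5 ok
Row 3: (3,1)R 3/3 ok · (3,2)R 3/5 ok · (3,3)B 3/5 ok · (3,4)B 4/4 ok · (3,5)B 3/3 ok · (3,6)B 1/1 ok
Row 4: (4,2)R 2/3 ok
All meet the threshold, so the configuration is stable.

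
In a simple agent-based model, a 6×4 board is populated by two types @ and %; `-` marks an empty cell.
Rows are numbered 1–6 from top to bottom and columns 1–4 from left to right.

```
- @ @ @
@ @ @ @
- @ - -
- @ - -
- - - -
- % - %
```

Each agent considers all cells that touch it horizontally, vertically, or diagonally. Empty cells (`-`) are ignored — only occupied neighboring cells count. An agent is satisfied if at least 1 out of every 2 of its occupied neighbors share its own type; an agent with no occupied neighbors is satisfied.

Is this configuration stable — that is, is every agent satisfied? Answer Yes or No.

Row 1: (1,2)@ 4/4 ok · (1,3)@ 5/5 ok · (1,4)@ 3/3 ok
Row 2: (2,1)@ 3/3 ok · (2,2)@ 5/5 ok · (2,3)@ 6/6 ok · (2,4)@ 3/3 ok
Row 3: (3,2)@ 4/4 ok
Row 4: (4,2)@ 1/1 ok
Row 6: (6,2)% 0/0 ok · (6,4)% 0/0 ok
All meet the threshold, so the configuration is stable.

Yes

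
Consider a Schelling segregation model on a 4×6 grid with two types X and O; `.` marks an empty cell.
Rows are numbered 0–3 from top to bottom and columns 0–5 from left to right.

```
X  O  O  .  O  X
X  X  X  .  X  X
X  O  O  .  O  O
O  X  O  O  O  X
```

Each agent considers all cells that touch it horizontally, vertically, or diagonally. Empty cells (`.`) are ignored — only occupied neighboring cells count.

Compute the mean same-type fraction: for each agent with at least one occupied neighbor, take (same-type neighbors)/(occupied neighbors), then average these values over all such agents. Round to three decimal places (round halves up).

0.446

(0,0)X 2/3
(0,1)O 1/5
(0,2)O 1/3
(0,4)O 0/3
(0,5)X 2/3
(1,0)X 3/5
(1,1)X 4/8
(1,2)X 1/5
(1,4)X 2/5
(1,5)X 2/5
(2,0)X 3/5
(2,1)O 3/8
(2,2)O 3/6
(2,4)O 3/6
(2,5)O 2/5
(3,0)O 1/3
(3,1)X 1/5
(3,2)O 3/4
(3,3)O 4/4
(3,4)O 3/4
(3,5)X 0/3
Sum over 21 agents: 2/3 + 1/5 + 1/3 + 0/3 + 2/3 + 3/5 + 4/8 + 1/5 + 2/5 + 2/5 + 3/5 + 3/8 + 3/6 + 3/6 + 2/5 + 1/3 + 1/5 + 3/4 + 4/4 + 3/4 + 0/3 = 75/8; mean = 75/8 ÷ 21 = 25/56 = 0.446428… → 0.446.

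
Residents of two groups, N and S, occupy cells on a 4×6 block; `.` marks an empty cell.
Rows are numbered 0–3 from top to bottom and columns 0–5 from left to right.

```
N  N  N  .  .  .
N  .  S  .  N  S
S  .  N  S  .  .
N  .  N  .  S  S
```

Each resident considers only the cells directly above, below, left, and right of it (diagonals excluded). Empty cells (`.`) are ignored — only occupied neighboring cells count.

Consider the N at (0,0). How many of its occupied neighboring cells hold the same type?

2

Occupied neighbors of (0,0): (1,0)=N, (0,1)=N.
Same type (N): 2 of 2.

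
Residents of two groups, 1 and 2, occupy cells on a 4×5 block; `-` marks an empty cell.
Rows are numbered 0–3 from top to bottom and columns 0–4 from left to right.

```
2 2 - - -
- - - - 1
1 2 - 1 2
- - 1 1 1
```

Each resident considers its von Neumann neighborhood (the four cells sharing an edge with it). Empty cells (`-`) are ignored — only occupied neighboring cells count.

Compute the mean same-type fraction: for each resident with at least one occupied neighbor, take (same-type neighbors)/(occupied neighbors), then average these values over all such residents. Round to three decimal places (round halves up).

Row 0: (0,0)2 1/1 · (0,1)2 1/1
Row 1: (1,4)1 0/1
Row 2: (2,0)1 0/1 · (2,1)2 0/1 · (2,3)1 1/2 · (2,4)2 0/3
Row 3: (3,2)1 1/1 · (3,3)1 3/3 · (3,4)1 1/2
Sum over 10 residents: 1/1 + 1/1 + 0/1 + 0/1 + 0/1 + 1/2 + 0/3 + 1/1 + 3/3 + 1/2 = 5; mean = 5 ÷ 10 = 1/2 = 0.5 → 0.500.

0.500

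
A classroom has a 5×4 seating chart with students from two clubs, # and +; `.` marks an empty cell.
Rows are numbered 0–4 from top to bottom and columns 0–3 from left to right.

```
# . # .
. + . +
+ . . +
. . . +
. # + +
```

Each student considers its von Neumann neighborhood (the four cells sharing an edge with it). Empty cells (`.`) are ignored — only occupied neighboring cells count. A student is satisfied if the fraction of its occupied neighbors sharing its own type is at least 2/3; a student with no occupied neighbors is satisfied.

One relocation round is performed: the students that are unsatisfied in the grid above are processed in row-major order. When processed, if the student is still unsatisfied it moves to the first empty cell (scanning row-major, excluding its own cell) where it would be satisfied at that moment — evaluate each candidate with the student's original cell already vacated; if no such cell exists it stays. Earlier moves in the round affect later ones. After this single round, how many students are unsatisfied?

Initially unsatisfied (in order): (4,1), (4,2).
  (4,1) → (0,1).
  (4,2): now satisfied by earlier moves; stays.
Resulting grid:
# # # .
. + . +
+ . . +
. . . +
. . + +
Unsatisfied now: (1,1).

1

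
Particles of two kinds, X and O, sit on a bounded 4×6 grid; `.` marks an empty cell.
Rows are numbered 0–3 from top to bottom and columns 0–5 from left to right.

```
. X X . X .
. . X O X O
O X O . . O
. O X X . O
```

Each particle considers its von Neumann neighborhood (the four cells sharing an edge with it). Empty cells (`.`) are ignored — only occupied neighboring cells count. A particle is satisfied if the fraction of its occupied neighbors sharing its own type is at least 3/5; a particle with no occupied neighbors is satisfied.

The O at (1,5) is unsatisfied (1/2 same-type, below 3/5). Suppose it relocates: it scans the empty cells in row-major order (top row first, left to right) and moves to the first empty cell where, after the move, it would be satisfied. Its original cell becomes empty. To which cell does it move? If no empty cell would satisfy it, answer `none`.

Vacating (1,5). Empty cells in order:
  (0,0): 0/1 same-type → still unsatisfied.
  (0,3): 1/3 same-type → still unsatisfied.
  (0,5): 0/1 same-type → still unsatisfied.
  (1,0): 1/1 same-type → satisfied — stop here.

(1,0)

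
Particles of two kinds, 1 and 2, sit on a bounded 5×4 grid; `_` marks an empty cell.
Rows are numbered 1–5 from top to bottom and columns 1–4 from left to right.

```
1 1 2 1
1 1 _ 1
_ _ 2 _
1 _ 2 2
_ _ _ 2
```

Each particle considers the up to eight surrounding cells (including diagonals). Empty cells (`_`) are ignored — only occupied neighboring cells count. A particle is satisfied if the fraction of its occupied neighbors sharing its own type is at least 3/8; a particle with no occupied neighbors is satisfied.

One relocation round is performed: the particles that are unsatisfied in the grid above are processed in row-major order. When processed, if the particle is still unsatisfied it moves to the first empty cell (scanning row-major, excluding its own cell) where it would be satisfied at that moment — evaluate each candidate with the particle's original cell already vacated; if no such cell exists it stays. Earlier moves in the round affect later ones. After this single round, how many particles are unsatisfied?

Initially unsatisfied (in order): (1,3), (2,4).
  (1,3) → (3,2).
  (2,4): now satisfied by earlier moves; stays.
Resulting grid:
1 1 _ 1
1 1 _ 1
_ 2 2 _
1 _ 2 2
_ _ _ 2
Unsatisfied now: (4,1).

1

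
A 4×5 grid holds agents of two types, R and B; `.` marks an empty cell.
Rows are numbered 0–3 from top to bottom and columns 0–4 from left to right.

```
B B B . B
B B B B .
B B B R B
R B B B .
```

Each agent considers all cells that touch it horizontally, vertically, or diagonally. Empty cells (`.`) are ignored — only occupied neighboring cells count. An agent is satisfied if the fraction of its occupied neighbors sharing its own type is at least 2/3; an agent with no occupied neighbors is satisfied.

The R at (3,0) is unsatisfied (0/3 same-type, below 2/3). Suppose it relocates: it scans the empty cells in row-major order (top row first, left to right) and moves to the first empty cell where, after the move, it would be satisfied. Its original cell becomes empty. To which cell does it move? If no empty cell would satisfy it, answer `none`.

none

Vacating (3,0). Empty cells in order:
  (0,3): 0/4 same-type → still unsatisfied.
  (1,4): 1/4 same-type → still unsatisfied.
  (3,4): 1/3 same-type → still unsatisfied.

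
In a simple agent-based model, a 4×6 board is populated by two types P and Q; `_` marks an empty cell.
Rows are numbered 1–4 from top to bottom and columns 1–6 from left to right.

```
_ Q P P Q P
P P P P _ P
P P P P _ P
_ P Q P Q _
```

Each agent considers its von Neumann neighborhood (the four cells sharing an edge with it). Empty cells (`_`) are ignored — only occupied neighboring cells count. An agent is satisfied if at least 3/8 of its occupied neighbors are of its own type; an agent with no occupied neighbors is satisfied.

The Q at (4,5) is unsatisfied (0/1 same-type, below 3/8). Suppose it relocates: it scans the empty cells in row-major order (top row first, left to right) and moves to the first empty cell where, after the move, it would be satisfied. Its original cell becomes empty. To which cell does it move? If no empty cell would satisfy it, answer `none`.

Vacating (4,5). Empty cells in order:
  (1,1): 1/2 same-type → satisfied — stop here.

(1,1)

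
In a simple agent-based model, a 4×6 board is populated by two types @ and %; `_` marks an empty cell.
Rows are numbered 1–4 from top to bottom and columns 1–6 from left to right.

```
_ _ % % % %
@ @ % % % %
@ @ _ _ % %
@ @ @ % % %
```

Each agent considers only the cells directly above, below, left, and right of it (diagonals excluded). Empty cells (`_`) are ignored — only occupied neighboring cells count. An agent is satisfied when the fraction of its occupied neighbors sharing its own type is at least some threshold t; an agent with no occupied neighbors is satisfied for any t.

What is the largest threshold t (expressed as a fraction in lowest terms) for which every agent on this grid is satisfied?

1/2

Row 1: (1,3)% 2/2 · (1,4)% 3/3 · (1,5)% 3/3 · (1,6)% 2/2
Row 2: (2,1)@ 2/2 · (2,2)@ 2/3 · (2,3)% 2/3 · (2,4)% 3/3 · (2,5)% 4/4 · (2,6)% 3/3
Row 3: (3,1)@ 3/3 · (3,2)@ 3/3 · (3,5)% 3/3 · (3,6)% 3/3
Row 4: (4,1)@ 2/2 · (4,2)@ 3/3 · (4,3)@ 1/2 · (4,4)% 1/2 · (4,5)% 3/3 · (4,6)% 2/2
The smallest same-type fraction is 1/2 at (4,3), which reduces to 1/2. Any threshold above that leaves this agent unsatisfied.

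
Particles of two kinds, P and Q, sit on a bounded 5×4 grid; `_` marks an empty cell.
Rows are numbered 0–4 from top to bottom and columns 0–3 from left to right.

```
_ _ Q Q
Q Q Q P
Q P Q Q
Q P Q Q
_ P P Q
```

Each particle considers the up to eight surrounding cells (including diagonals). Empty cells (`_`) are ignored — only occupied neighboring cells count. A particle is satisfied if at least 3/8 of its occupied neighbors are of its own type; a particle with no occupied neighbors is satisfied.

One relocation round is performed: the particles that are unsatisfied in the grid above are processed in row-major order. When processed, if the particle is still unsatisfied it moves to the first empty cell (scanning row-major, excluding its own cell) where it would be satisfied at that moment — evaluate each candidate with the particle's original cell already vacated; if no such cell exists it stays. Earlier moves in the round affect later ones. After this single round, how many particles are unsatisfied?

Initially unsatisfied (in order): (1,3), (2,1), (3,0).
  (1,3) → (4,0).
  (2,1): no empty cell satisfies it; stays.
  (3,0) → (0,0).
Resulting grid:
Q _ Q Q
Q Q Q _
Q P Q Q
_ P Q Q
P P P Q
Unsatisfied now: (2,1).

1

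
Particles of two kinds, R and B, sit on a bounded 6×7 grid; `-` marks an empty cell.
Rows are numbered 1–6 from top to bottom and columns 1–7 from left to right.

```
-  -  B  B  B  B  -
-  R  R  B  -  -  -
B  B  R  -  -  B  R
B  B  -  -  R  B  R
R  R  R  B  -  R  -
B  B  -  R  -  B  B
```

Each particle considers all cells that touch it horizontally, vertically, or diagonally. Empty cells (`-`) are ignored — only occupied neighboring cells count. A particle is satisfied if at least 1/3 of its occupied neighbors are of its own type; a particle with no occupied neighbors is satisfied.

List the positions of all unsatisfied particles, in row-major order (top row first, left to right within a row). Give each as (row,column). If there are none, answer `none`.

(3,6), (4,5), (4,6), (5,1), (5,4), (6,2)

(1,3)B 2/4 satisfied
(1,4)B 3/4 satisfied
(1,5)B 3/3 satisfied
(1,6)B 1/1 satisfied
(2,2)R 2/5 satisfied
(2,3)R 2/6 satisfied
(2,4)B 3/5 satisfied
(3,1)B 3/4 satisfied
(3,2)B 3/6 satisfied
(3,3)R 2/5 satisfied
(3,6)B 1/4 not
(3,7)R 1/3 satisfied
(4,1)B 3/5 satisfied
(4,2)B 3/7 satisfied
(4,5)R 1/4 not
(4,6)B 1/5 not
(4,7)R 2/4 satisfied
(5,1)R 1/5 not
(5,2)R 2/6 satisfied
(5,3)R 2/5 satisfied
(5,4)B 0/3 not
(5,6)R 2/5 satisfied
(6,1)B 1/3 satisfied
(6,2)B 1/4 not
(6,4)R 1/2 satisfied
(6,6)B 1/2 satisfied
(6,7)B 1/2 satisfied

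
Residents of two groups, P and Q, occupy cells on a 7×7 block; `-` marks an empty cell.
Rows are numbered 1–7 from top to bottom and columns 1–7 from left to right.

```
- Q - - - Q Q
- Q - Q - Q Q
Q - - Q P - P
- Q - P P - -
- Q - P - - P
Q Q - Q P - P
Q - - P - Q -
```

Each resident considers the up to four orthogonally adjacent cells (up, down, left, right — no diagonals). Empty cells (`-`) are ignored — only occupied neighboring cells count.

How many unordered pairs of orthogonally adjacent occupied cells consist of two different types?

Scan each occupied cell's neighbors to the right and below so each pair is counted once.
Row 1: Q(1,2)–Q(2,2)= Q(1,6)–Q(1,7)= Q(1,6)–Q(2,6)= Q(1,7)–Q(2,7)=  → 0/4 unlike.
Row 2: Q(2,4)–Q(3,4)= Q(2,6)–Q(2,7)= Q(2,7)–P(3,7)≠  → 1/3 unlike.
Row 3: Q(3,4)–P(3,5)≠ Q(3,4)–P(4,4)≠ P(3,5)–P(4,5)=  → 2/3 unlike.
Row 4: Q(4,2)–Q(5,2)= P(4,4)–P(4,5)= P(4,4)–P(5,4)=  → 0/3 unlike.
Row 5: Q(5,2)–Q(6,2)= P(5,4)–Q(6,4)≠ P(5,7)–P(6,7)=  → 1/3 unlike.
Row 6: Q(6,1)–Q(6,2)= Q(6,1)–Q(7,1)= Q(6,4)–P(6,5)≠ Q(6,4)–P(7,4)≠  → 2/4 unlike.
Total adjacent occupied pairs: 20; unlike-type pairs: 6.

6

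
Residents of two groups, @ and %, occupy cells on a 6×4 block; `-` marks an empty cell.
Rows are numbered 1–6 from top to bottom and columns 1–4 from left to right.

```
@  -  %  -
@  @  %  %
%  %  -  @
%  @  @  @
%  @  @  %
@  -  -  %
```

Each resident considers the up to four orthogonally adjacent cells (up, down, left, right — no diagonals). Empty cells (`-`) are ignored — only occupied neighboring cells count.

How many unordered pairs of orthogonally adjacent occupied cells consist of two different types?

Scan each occupied cell's neighbors to the right and below so each pair is counted once.
Row 1: @(1,1)–@(2,1)= %(1,3)–%(2,3)=  → 0/2 unlike.
Row 2: @(2,1)–@(2,2)= @(2,1)–%(3,1)≠ @(2,2)–%(2,3)≠ @(2,2)–%(3,2)≠ %(2,3)–%(2,4)= %(2,4)–@(3,4)≠  → 4/6 unlike.
Row 3: %(3,1)–%(3,2)= %(3,1)–%(4,1)= %(3,2)–@(4,2)≠ @(3,4)–@(4,4)=  → 1/4 unlike.
Row 4: %(4,1)–@(4,2)≠ %(4,1)–%(5,1)= @(4,2)–@(4,3)= @(4,2)–@(5,2)= @(4,3)–@(4,4)= @(4,3)–@(5,3)= @(4,4)–%(5,4)≠  → 2/7 unlike.
Row 5: %(5,1)–@(5,2)≠ %(5,1)–@(6,1)≠ @(5,2)–@(5,3)= @(5,3)–%(5,4)≠ %(5,4)–%(6,4)=  → 3/5 unlike.
Total adjacent occupied pairs: 24; unlike-type pairs: 10.

10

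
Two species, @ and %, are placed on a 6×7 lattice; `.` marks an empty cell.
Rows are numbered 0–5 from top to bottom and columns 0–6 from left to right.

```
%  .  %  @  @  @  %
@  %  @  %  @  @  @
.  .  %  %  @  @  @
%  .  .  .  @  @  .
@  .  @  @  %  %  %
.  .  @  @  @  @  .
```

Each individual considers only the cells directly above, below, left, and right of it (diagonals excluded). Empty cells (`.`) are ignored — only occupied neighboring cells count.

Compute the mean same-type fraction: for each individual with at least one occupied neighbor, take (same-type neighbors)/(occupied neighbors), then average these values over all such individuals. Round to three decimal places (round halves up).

0.532

(0,0)% 0/1
(0,2)% 0/2
(0,3)@ 1/3
(0,4)@ 3/3
(0,5)@ 2/3
(0,6)% 0/2
(1,0)@ 0/2
(1,1)% 0/2
(1,2)@ 0/4
(1,3)% 1/4
(1,4)@ 3/4
(1,5)@ 4/4
(1,6)@ 2/3
(2,2)% 1/2
(2,3)% 2/3
(2,4)@ 3/4
(2,5)@ 4/4
(2,6)@ 2/2
(3,0)% 0/1
(3,4)@ 2/3
(3,5)@ 2/3
(4,0)@ 0/1
(4,2)@ 2/2
(4,3)@ 2/3
(4,4)% 1/4
(4,5)% 2/4
(4,6)% 1/1
(5,2)@ 2/2
(5,3)@ 3/3
(5,4)@ 2/3
(5,5)@ 1/2
Sum over 31 individuals: 0/1 + 0/2 + 1/3 + 3/3 + 2/3 + 0/2 + 0/2 + 0/2 + 0/4 + 1/4 + 3/4 + 4/4 + 2/3 + 1/2 + 2/3 + 3/4 + 4/4 + 2/2 + 0/1 + 2/3 + 2/3 + 0/1 + 2/2 + 2/3 + 1/4 + 2/4 + 1/1 + 2/2 + 3/3 + 2/3 + 1/2 = 33/2; mean = 33/2 ÷ 31 = 33/62 = 0.532258… → 0.532.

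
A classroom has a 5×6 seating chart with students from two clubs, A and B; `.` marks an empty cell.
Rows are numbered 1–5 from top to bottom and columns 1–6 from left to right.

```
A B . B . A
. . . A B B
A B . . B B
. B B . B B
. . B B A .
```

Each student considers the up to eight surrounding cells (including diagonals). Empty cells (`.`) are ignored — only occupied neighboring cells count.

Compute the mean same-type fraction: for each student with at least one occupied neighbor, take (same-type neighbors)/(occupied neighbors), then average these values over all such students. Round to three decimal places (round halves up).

0.526

(1,1)A 0/1
(1,2)B 0/1
(1,4)B 1/2
(1,6)A 0/2
(2,4)A 0/3
(2,5)B 4/6
(2,6)B 3/4
(3,1)A 0/2
(3,2)B 2/3
(3,5)B 5/6
(3,6)B 5/5
(4,2)B 3/4
(4,3)B 4/4
(4,5)B 4/5
(4,6)B 3/4
(5,3)B 3/3
(5,4)B 3/4
(5,5)A 0/3
Sum over 18 students: 0/1 + 0/1 + 1/2 + 0/2 + 0/3 + 4/6 + 3/4 + 0/2 + 2/3 + 5/6 + 5/5 + 3/4 + 4/4 + 4/5 + 3/4 + 3/3 + 3/4 + 0/3 = 142/15; mean = 142/15 ÷ 18 = 71/135 = 0.525925… → 0.526.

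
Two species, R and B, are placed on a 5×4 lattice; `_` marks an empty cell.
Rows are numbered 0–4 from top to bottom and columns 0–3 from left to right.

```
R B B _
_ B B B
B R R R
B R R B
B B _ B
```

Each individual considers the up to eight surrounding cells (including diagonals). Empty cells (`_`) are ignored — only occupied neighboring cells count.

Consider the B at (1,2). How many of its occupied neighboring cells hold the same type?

4

Occupied neighbors of (1,2): (0,1)=B, (0,2)=B, (1,1)=B, (1,3)=B, (2,1)=R, (2,2)=R, (2,3)=R.
Same type (B): 4 of 7.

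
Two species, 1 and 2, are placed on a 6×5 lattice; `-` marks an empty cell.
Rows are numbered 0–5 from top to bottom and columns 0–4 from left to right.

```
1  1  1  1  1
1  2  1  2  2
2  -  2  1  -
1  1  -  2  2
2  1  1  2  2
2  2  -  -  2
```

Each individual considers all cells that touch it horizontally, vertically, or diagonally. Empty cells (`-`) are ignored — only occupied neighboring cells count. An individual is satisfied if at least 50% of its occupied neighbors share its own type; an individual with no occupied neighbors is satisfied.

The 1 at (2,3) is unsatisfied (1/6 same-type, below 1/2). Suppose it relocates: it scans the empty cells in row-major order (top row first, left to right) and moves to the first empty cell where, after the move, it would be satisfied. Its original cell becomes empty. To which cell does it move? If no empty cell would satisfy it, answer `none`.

Vacating (2,3). Empty cells in order:
  (2,1): 4/7 same-type → satisfied — stop here.

(2,1)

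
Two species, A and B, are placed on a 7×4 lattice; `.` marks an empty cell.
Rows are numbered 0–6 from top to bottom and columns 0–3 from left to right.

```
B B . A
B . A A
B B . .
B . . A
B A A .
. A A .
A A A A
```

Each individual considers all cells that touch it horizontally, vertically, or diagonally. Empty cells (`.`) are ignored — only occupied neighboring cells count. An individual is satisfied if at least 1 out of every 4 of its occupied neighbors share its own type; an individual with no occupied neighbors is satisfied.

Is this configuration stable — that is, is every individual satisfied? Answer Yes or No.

Row 0: (0,0)B 2/2 satisfied · (0,1)B 2/3 satisfied · (0,3)A 2/2 satisfied
Row 1: (1,0)B 4/4 satisfied · (1,2)A 2/4 satisfied · (1,3)A 2/2 satisfied
Row 2: (2,0)B 3/3 satisfied · (2,1)B 3/4 satisfied
Row 3: (3,0)B 3/4 satisfied · (3,3)A 1/1 satisfied
Row 4: (4,0)B 1/3 satisfied · (4,1)A 3/5 satisfied · (4,2)A 4/4 satisfied
Row 5: (5,1)A 6/7 satisfied · (5,2)A 6/6 satisfied
Row 6: (6,0)A 2/2 satisfied · (6,1)A 4/4 satisfied · (6,2)A 4/4 satisfied · (6,3)A 2/2 satisfied
All meet the threshold, so the configuration is stable.

Yes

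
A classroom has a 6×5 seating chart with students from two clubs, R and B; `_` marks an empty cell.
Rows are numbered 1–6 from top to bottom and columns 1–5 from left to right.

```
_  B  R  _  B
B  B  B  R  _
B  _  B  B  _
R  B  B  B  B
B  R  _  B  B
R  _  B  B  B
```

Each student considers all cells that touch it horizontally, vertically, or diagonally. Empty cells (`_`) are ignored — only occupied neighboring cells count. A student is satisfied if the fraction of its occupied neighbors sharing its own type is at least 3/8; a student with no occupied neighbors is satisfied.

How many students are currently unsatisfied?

(1,2)B 3/4 satisfied
(1,3)R 1/4 not
(1,5)B 0/1 not
(2,1)B 3/3 satisfied
(2,2)B 5/6 satisfied
(2,3)B 4/6 satisfied
(2,4)R 1/5 not
(3,1)B 3/4 satisfied
(3,3)B 6/7 satisfied
(3,4)B 5/6 satisfied
(4,1)R 1/4 not
(4,2)B 4/6 satisfied
(4,3)B 5/6 satisfied
(4,4)B 6/6 satisfied
(4,5)B 4/4 satisfied
(5,1)B 1/4 not
(5,2)R 2/6 not
(5,4)B 7/7 satisfied
(5,5)B 5/5 satisfied
(6,1)R 1/2 satisfied
(6,3)B 2/3 satisfied
(6,4)B 4/4 satisfied
(6,5)B 3/3 satisfied
Unsatisfied: (1,3), (1,5), (2,4), (4,1), (5,1), (5,2) — 6 in total.

6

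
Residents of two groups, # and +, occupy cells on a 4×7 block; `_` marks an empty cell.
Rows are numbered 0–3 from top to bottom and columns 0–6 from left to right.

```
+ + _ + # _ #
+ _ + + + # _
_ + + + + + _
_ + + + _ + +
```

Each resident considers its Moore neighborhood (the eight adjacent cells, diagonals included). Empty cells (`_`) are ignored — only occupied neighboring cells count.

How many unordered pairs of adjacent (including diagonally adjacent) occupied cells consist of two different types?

6

Scan each occupied cell's neighbors to the right and below (and the two forward diagonals) so each pair is counted once.
Row 0: +(0,0)–+(0,1)= +(0,0)–+(1,0)= +(0,1)–+(1,2)= +(0,1)–+(1,0)= +(0,3)–#(0,4)≠ +(0,3)–+(1,3)= +(0,3)–+(1,4)= +(0,3)–+(1,2)= #(0,4)–+(1,4)≠ #(0,4)–#(1,5)= #(0,4)–+(1,3)≠ #(0,6)–#(1,5)=  → 3/12 unlike.
Row 1: +(1,0)–+(2,1)= +(1,2)–+(1,3)= +(1,2)–+(2,2)= +(1,2)–+(2,3)= +(1,2)–+(2,1)= +(1,3)–+(1,4)= +(1,3)–+(2,3)= +(1,3)–+(2,4)= +(1,3)–+(2,2)= +(1,4)–#(1,5)≠ +(1,4)–+(2,4)= +(1,4)–+(2,5)= +(1,4)–+(2,3)= #(1,5)–+(2,5)≠ #(1,5)–+(2,4)≠  → 3/15 unlike.
Row 2: +(2,1)–+(2,2)= +(2,1)–+(3,1)= +(2,1)–+(3,2)= +(2,2)–+(2,3)= +(2,2)–+(3,2)= +(2,2)–+(3,3)= +(2,2)–+(3,1)= +(2,3)–+(2,4)= +(2,3)–+(3,3)= +(2,3)–+(3,2)= +(2,4)–+(2,5)= +(2,4)–+(3,5)= +(2,4)–+(3,3)= +(2,5)–+(3,5)= +(2,5)–+(3,6)=  → 0/15 unlike.
Row 3: +(3,1)–+(3,2)= +(3,2)–+(3,3)= +(3,5)–+(3,6)=  → 0/3 unlike.
Total adjacent occupied pairs: 45; unlike-type pairs: 6.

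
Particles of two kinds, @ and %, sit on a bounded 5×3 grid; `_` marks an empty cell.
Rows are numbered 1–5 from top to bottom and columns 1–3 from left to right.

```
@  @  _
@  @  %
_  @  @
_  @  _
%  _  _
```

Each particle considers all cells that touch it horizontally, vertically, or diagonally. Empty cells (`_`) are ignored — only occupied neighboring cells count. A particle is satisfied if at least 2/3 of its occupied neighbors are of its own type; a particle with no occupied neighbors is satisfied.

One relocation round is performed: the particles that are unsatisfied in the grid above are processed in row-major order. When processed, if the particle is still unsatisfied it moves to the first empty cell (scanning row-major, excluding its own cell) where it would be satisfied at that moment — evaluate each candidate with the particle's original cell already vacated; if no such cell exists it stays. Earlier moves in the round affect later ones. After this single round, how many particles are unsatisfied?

Initially unsatisfied (in order): (2,3), (5,1).
  (2,3): no empty cell satisfies it; stays.
  (5,1): no empty cell satisfies it; stays.
Resulting grid:
@ @ _
@ @ %
_ @ @
_ @ _
% _ _
Unsatisfied now: (2,3), (5,1).

2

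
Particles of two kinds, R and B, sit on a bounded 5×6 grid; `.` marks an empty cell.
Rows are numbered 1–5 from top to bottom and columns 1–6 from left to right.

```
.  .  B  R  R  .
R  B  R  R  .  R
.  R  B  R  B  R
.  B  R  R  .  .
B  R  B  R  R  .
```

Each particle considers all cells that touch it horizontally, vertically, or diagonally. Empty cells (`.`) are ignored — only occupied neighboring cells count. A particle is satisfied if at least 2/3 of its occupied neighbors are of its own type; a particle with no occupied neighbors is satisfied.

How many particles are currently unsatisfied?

15

(1,3)B 1/4 unhappy
(1,4)R 3/4 ok
(1,5)R 3/3 ok
(2,1)R 1/2 unhappy
(2,2)B 2/5 unhappy
(2,3)R 4/7 unhappy
(2,4)R 4/7 unhappy
(2,6)R 2/3 ok
(3,2)R 3/6 unhappy
(3,3)B 2/8 unhappy
(3,4)R 4/6 ok
(3,5)B 0/5 unhappy
(3,6)R 1/2 unhappy
(4,2)B 3/6 unhappy
(4,3)R 5/8 unhappy
(4,4)R 4/7 unhappy
(5,1)B 1/2 unhappy
(5,2)R 1/4 unhappy
(5,3)B 1/5 unhappy
(5,4)R 3/4 ok
(5,5)R 2/2 ok
Unsatisfied: (1,3), (2,1), (2,2), (2,3), (2,4), (3,2), (3,3), (3,5), (3,6), (4,2), (4,3), (4,4), (5,1), (5,2), (5,3) — 15 in total.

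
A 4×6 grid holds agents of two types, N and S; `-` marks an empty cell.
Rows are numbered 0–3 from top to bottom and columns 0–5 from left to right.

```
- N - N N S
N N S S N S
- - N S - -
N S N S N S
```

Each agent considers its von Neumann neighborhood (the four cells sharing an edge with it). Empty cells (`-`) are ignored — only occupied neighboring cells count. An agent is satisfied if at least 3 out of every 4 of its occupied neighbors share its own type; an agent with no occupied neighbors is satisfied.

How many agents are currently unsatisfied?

Row 0: (0,1)N 1/1 ✓ · (0,3)N 1/2 ✗ · (0,4)N 2/3 ✗ · (0,5)S 1/2 ✗
Row 1: (1,0)N 1/1 ✓ · (1,1)N 2/3 ✗ · (1,2)S 1/3 ✗ · (1,3)S 2/4 ✗ · (1,4)N 1/3 ✗ · (1,5)S 1/2 ✗
Row 2: (2,2)N 1/3 ✗ · (2,3)S 2/3 ✗
Row 3: (3,0)N 0/1 ✗ · (3,1)S 0/2 ✗ · (3,2)N 1/3 ✗ · (3,3)S 1/3 ✗ · (3,4)N 0/2 ✗ · (3,5)S 0/1 ✗
Unsatisfied: (0,3), (0,4), (0,5), (1,1), (1,2), (1,3), (1,4), (1,5), (2,2), (2,3), (3,0), (3,1), (3,2), (3,3), (3,4), (3,5) — 16 in total.

16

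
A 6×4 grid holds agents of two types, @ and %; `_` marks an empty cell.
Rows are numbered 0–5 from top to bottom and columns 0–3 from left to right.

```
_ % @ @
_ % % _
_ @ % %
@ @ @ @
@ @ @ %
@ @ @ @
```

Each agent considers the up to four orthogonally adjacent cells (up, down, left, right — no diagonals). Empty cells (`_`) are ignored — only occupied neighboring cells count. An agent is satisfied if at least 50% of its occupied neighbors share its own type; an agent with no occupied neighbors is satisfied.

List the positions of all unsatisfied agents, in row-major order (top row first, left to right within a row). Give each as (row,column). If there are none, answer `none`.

(0,2), (2,1), (3,3), (4,3)

(0,1)% 1/2 satisfied
(0,2)@ 1/3 not
(0,3)@ 1/1 satisfied
(1,1)% 2/3 satisfied
(1,2)% 2/3 satisfied
(2,1)@ 1/3 not
(2,2)% 2/4 satisfied
(2,3)% 1/2 satisfied
(3,0)@ 2/2 satisfied
(3,1)@ 4/4 satisfied
(3,2)@ 3/4 satisfied
(3,3)@ 1/3 not
(4,0)@ 3/3 satisfied
(4,1)@ 4/4 satisfied
(4,2)@ 3/4 satisfied
(4,3)% 0/3 not
(5,0)@ 2/2 satisfied
(5,1)@ 3/3 satisfied
(5,2)@ 3/3 satisfied
(5,3)@ 1/2 satisfied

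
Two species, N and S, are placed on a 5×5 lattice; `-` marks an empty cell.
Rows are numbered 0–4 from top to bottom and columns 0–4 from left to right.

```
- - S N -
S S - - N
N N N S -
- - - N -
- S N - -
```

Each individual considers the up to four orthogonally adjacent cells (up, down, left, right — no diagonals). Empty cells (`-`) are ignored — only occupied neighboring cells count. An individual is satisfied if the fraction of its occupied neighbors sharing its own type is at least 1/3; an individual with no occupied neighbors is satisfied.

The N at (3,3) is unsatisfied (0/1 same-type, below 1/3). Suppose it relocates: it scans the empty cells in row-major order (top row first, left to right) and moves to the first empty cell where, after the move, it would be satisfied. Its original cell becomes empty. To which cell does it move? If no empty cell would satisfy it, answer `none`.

Vacating (3,3). Empty cells in order:
  (0,0): 0/1 same-type → still unsatisfied.
  (0,1): 0/2 same-type → still unsatisfied.
  (0,4): 2/2 same-type → satisfied — stop here.

(0,4)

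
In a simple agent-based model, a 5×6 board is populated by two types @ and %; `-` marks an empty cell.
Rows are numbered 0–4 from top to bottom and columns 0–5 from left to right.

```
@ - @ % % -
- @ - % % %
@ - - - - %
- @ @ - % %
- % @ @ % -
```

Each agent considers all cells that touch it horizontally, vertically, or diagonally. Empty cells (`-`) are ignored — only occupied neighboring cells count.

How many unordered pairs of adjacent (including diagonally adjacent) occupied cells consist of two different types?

7

Scan each occupied cell's neighbors to the right and below (and the two forward diagonals) so each pair is counted once.
From row 0: 2 unlike of 10 pairs (running 2/10).
From row 1: 0 unlike of 5 pairs (running 2/15).
From row 2: 0 unlike of 3 pairs (running 2/18).
From row 3: 3 unlike of 10 pairs (running 5/28).
From row 4: 2 unlike of 3 pairs (running 7/31).
Total adjacent occupied pairs: 31; unlike-type pairs: 7.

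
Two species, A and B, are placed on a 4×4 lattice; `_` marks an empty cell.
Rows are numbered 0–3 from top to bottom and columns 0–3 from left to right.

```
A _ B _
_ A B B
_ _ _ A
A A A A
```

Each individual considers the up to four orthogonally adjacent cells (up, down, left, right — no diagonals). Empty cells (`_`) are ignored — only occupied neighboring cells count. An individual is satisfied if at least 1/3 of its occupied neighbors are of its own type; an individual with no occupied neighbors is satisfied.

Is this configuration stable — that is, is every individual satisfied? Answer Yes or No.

No

Row 0: (0,0)A 0/0 ok · (0,2)B 1/1 ok
Row 1: (1,1)A 0/1 unhappy · (1,2)B 2/3 ok · (1,3)B 1/2 ok
Row 2: (2,3)A 1/2 ok
Row 3: (3,0)A 1/1 ok · (3,1)A 2/2 ok · (3,2)A 2/2 ok · (3,3)A 2/2 ok
For instance (1,1) has only 0/1 same-type neighbors, below 1/3.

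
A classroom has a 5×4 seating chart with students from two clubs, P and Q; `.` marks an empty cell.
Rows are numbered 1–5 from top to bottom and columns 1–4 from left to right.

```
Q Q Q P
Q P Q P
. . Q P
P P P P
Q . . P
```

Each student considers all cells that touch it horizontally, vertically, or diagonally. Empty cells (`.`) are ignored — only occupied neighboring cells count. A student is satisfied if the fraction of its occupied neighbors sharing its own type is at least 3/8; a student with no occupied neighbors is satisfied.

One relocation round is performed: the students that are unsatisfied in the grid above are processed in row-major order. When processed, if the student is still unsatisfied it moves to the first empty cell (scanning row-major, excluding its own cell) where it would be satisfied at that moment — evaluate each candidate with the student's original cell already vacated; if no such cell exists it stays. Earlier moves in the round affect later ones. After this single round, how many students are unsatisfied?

Initially unsatisfied (in order): (1,4), (2,2), (3,3), (5,1).
  (1,4) → (3,1).
  (2,2) → (3,2).
  (3,3) → (1,4).
  (5,1) → (2,2).
Resulting grid:
Q Q Q Q
Q Q Q P
P P . P
P P P P
. . . P
Unsatisfied now: (2,4).

1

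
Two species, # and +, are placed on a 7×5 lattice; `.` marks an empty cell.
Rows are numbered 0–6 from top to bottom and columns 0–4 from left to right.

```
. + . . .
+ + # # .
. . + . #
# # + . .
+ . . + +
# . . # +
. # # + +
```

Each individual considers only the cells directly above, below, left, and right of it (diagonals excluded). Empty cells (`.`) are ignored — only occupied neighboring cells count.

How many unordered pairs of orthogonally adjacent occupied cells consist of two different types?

9

Scan each occupied cell's neighbors to the right and below so each pair is counted once.
Row 0: +(0,1)–+(1,1)=  → 0/1 unlike.
Row 1: +(1,0)–+(1,1)= +(1,1)–#(1,2)≠ #(1,2)–#(1,3)= #(1,2)–+(2,2)≠  → 2/4 unlike.
Row 2: +(2,2)–+(3,2)=  → 0/1 unlike.
Row 3: #(3,0)–#(3,1)= #(3,0)–+(4,0)≠ #(3,1)–+(3,2)≠  → 2/3 unlike.
Row 4: +(4,0)–#(5,0)≠ +(4,3)–+(4,4)= +(4,3)–#(5,3)≠ +(4,4)–+(5,4)=  → 2/4 unlike.
Row 5: #(5,3)–+(5,4)≠ #(5,3)–+(6,3)≠ +(5,4)–+(6,4)=  → 2/3 unlike.
Row 6: #(6,1)–#(6,2)= #(6,2)–+(6,3)≠ +(6,3)–+(6,4)=  → 1/3 unlike.
Total adjacent occupied pairs: 19; unlike-type pairs: 9.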